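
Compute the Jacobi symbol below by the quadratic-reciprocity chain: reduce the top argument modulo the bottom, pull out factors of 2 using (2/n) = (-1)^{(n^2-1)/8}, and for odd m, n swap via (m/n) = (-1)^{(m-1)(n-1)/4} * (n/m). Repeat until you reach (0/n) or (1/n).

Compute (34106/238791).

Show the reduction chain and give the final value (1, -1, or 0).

1

factor out 2^1: 34106 = 2^1·17053; with 238791 mod 8 = 7, (2/238791) = +1; sign now +1; continue with (17053/238791)
flip (17053/238791) -> (238791/17053): both odd, 17053 mod 4 = 1, 238791 mod 4 = 3, so the flip contributes +1; sign now +1
(238791/17053): 238791 mod 17053 = 49, so (238791/17053) = (49/17053)
flip (49/17053) -> (17053/49): both odd, 49 mod 4 = 1, 17053 mod 4 = 1, so the flip contributes +1; sign now +1
(17053/49): 17053 mod 49 = 1, so (17053/49) = (1/49)
reached (1/49) = 1, so the symbol is +1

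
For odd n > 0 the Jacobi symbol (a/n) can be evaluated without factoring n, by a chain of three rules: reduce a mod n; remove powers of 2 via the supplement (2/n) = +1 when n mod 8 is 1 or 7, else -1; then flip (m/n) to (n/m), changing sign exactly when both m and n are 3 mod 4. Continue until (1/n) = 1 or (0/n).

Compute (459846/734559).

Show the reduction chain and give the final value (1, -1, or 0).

0

factor out 2^1: 459846 = 2^1·229923; with 734559 mod 8 = 7, (2/734559) = +1; sign now +1; continue with (229923/734559)
flip (229923/734559) -> (734559/229923): both odd, 229923 mod 4 = 3, 734559 mod 4 = 3, so the flip contributes -1; sign now -1
(734559/229923): 734559 mod 229923 = 44790, so (734559/229923) = (44790/229923)
factor out 2^1: 44790 = 2^1·22395; with 229923 mod 8 = 3, (2/229923) = -1; sign now +1; continue with (22395/229923)
flip (22395/229923) -> (229923/22395): both odd, 22395 mod 4 = 3, 229923 mod 4 = 3, so the flip contributes -1; sign now -1
(229923/22395): 229923 mod 22395 = 5973, so (229923/22395) = (5973/22395)
flip (5973/22395) -> (22395/5973): both odd, 5973 mod 4 = 1, 22395 mod 4 = 3, so the flip contributes +1; sign now -1
(22395/5973): 22395 mod 5973 = 4476, so (22395/5973) = (4476/5973)
factor out 2^2: 4476 = 2^2·1119; with 5973 mod 8 = 5, (2/5973) = -1; sign now -1; continue with (1119/5973)
flip (1119/5973) -> (5973/1119): both odd, 1119 mod 4 = 3, 5973 mod 4 = 1, so the flip contributes +1; sign now -1
(5973/1119): 5973 mod 1119 = 378, so (5973/1119) = (378/1119)
factor out 2^1: 378 = 2^1·189; with 1119 mod 8 = 7, (2/1119) = +1; sign now -1; continue with (189/1119)
flip (189/1119) -> (1119/189): both odd, 189 mod 4 = 1, 1119 mod 4 = 3, so the flip contributes +1; sign now -1
(1119/189): 1119 mod 189 = 174, so (1119/189) = (174/189)
factor out 2^1: 174 = 2^1·87; with 189 mod 8 = 5, (2/189) = -1; sign now +1; continue with (87/189)
flip (87/189) -> (189/87): both odd, 87 mod 4 = 3, 189 mod 4 = 1, so the flip contributes +1; sign now +1
(189/87): 189 mod 87 = 15, so (189/87) = (15/87)
flip (15/87) -> (87/15): both odd, 15 mod 4 = 3, 87 mod 4 = 3, so the flip contributes -1; sign now -1
(87/15): 87 mod 15 = 12, so (87/15) = (12/15)
factor out 2^2: 12 = 2^2·3; with 15 mod 8 = 7, (2/15) = +1; sign now -1; continue with (3/15)
flip (3/15) -> (15/3): both odd, 3 mod 4 = 3, 15 mod 4 = 3, so the flip contributes -1; sign now +1
(15/3): 15 mod 3 = 0, so (15/3) = (0/3)
reached (0/3); gcd(a, n) > 1, so (0/3) = 0 and the symbol is 0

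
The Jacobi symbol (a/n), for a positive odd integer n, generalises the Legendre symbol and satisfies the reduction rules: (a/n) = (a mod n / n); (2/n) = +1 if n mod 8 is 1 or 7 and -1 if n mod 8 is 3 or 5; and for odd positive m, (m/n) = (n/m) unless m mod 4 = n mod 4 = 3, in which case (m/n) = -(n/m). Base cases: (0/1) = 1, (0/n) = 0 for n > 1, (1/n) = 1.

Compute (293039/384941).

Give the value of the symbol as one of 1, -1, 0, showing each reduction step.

reciprocity: (293039/384941) = +1·(384941/293039) since 293039 mod 4 = 3, 384941 mod 4 = 1; sign now +1
(384941/293039) = (91902/293039)   [reduce mod 293039]
91902 = 2^1·45951; (2/293039) = +1 since 293039 mod 8 = 7, so (91902/293039) = (+1)^1·(45951/293039); sign now +1
reciprocity: (45951/293039) = -1·(293039/45951) since 45951 mod 4 = 3, 293039 mod 4 = 3; sign now -1
(293039/45951) = (17333/45951)   [reduce mod 45951]
reciprocity: (17333/45951) = +1·(45951/17333) since 17333 mod 4 = 1, 45951 mod 4 = 3; sign now -1
(45951/17333) = (11285/17333)   [reduce mod 17333]
reciprocity: (11285/17333) = +1·(17333/11285) since 11285 mod 4 = 1, 17333 mod 4 = 1; sign now -1
(17333/11285) = (6048/11285)   [reduce mod 11285]
6048 = 2^5·189; (2/11285) = -1 since 11285 mod 8 = 5, so (6048/11285) = (-1)^5·(189/11285); sign now +1
reciprocity: (189/11285) = +1·(11285/189) since 189 mod 4 = 1, 11285 mod 4 = 1; sign now +1
(11285/189) = (134/189)   [reduce mod 189]
134 = 2^1·67; (2/189) = -1 since 189 mod 8 = 5, so (134/189) = (-1)^1·(67/189); sign now -1
reciprocity: (67/189) = +1·(189/67) since 67 mod 4 = 3, 189 mod 4 = 1; sign now -1
(189/67) = (55/67)   [reduce mod 67]
reciprocity: (55/67) = -1·(67/55) since 55 mod 4 = 3, 67 mod 4 = 3; sign now +1
(67/55) = (12/55)   [reduce mod 55]
12 = 2^2·3; (2/55) = +1 since 55 mod 8 = 7, so (12/55) = (+1)^2·(3/55); sign now +1
reciprocity: (3/55) = -1·(55/3) since 3 mod 4 = 3, 55 mod 4 = 3; sign now -1
(55/3) = (1/3)   [reduce mod 3]
(1/3) = 1; final value = sign = -1

-1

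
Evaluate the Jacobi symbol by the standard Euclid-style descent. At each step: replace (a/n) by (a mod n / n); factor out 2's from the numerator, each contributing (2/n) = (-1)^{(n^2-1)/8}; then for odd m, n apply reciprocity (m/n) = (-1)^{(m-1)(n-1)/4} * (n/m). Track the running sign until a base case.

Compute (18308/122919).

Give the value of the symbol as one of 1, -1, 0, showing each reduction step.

18308 = 2^2·4577; (2/122919) = +1 since 122919 mod 8 = 7, so (18308/122919) = (+1)^2·(4577/122919); sign now +1
reciprocity: (4577/122919) = +1·(122919/4577) since 4577 mod 4 = 1, 122919 mod 4 = 3; sign now +1
(122919/4577) = (3917/4577)   [reduce mod 4577]
reciprocity: (3917/4577) = +1·(4577/3917) since 3917 mod 4 = 1, 4577 mod 4 = 1; sign now +1
(4577/3917) = (660/3917)   [reduce mod 3917]
660 = 2^2·165; (2/3917) = -1 since 3917 mod 8 = 5, so (660/3917) = (-1)^2·(165/3917); sign now +1
reciprocity: (165/3917) = +1·(3917/165) since 165 mod 4 = 1, 3917 mod 4 = 1; sign now +1
(3917/165) = (122/165)   [reduce mod 165]
122 = 2^1·61; (2/165) = -1 since 165 mod 8 = 5, so (122/165) = (-1)^1·(61/165); sign now -1
reciprocity: (61/165) = +1·(165/61) since 61 mod 4 = 1, 165 mod 4 = 1; sign now -1
(165/61) = (43/61)   [reduce mod 61]
reciprocity: (43/61) = +1·(61/43) since 43 mod 4 = 3, 61 mod 4 = 1; sign now -1
(61/43) = (18/43)   [reduce mod 43]
18 = 2^1·9; (2/43) = -1 since 43 mod 8 = 3, so (18/43) = (-1)^1·(9/43); sign now +1
reciprocity: (9/43) = +1·(43/9) since 9 mod 4 = 1, 43 mod 4 = 3; sign now +1
(43/9) = (7/9)   [reduce mod 9]
reciprocity: (7/9) = +1·(9/7) since 7 mod 4 = 3, 9 mod 4 = 1; sign now +1
(9/7) = (2/7)   [reduce mod 7]
2 = 2^1·1; (2/7) = +1 since 7 mod 8 = 7, so (2/7) = (+1)^1·(1/7); sign now +1
(1/7) = 1; final value = sign = +1

1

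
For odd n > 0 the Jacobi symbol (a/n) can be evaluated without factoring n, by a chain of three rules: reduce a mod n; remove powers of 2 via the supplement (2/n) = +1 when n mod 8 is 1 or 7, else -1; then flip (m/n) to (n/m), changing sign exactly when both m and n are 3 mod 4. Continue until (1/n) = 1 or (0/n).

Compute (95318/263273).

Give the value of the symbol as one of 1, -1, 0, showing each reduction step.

factor out 2^1: 95318 = 2^1·47659; with 263273 mod 8 = 1, (2/263273) = +1; sign now +1; continue with (47659/263273)
flip (47659/263273) -> (263273/47659): both odd, 47659 mod 4 = 3, 263273 mod 4 = 1, so the flip contributes +1; sign now +1
(263273/47659): 263273 mod 47659 = 24978, so (263273/47659) = (24978/47659)
factor out 2^1: 24978 = 2^1·12489; with 47659 mod 8 = 3, (2/47659) = -1; sign now -1; continue with (12489/47659)
flip (12489/47659) -> (47659/12489): both odd, 12489 mod 4 = 1, 47659 mod 4 = 3, so the flip contributes +1; sign now -1
(47659/12489): 47659 mod 12489 = 10192, so (47659/12489) = (10192/12489)
factor out 2^4: 10192 = 2^4·637; with 12489 mod 8 = 1, (2/12489) = +1; sign now -1; continue with (637/12489)
flip (637/12489) -> (12489/637): both odd, 637 mod 4 = 1, 12489 mod 4 = 1, so the flip contributes +1; sign now -1
(12489/637): 12489 mod 637 = 386, so (12489/637) = (386/637)
factor out 2^1: 386 = 2^1·193; with 637 mod 8 = 5, (2/637) = -1; sign now +1; continue with (193/637)
flip (193/637) -> (637/193): both odd, 193 mod 4 = 1, 637 mod 4 = 1, so the flip contributes +1; sign now +1
(637/193): 637 mod 193 = 58, so (637/193) = (58/193)
factor out 2^1: 58 = 2^1·29; with 193 mod 8 = 1, (2/193) = +1; sign now +1; continue with (29/193)
flip (29/193) -> (193/29): both odd, 29 mod 4 = 1, 193 mod 4 = 1, so the flip contributes +1; sign now +1
(193/29): 193 mod 29 = 19, so (193/29) = (19/29)
flip (19/29) -> (29/19): both odd, 19 mod 4 = 3, 29 mod 4 = 1, so the flip contributes +1; sign now +1
(29/19): 29 mod 19 = 10, so (29/19) = (10/19)
factor out 2^1: 10 = 2^1·5; with 19 mod 8 = 3, (2/19) = -1; sign now -1; continue with (5/19)
flip (5/19) -> (19/5): both odd, 5 mod 4 = 1, 19 mod 4 = 3, so the flip contributes +1; sign now -1
(19/5): 19 mod 5 = 4, so (19/5) = (4/5)
factor out 2^2: 4 = 2^2·1; with 5 mod 8 = 5, (2/5) = -1; sign now -1; continue with (1/5)
reached (1/5) = 1, so the symbol is -1

-1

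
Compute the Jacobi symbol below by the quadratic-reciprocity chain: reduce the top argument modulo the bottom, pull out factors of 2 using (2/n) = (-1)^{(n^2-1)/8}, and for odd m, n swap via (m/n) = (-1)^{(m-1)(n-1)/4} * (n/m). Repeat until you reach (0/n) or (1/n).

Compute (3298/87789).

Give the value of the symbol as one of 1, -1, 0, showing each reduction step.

-1

factor out 2^1: 3298 = 2^1·1649; with 87789 mod 8 = 5, (2/87789) = -1; sign now -1; continue with (1649/87789)
flip (1649/87789) -> (87789/1649): both odd, 1649 mod 4 = 1, 87789 mod 4 = 1, so the flip contributes +1; sign now -1
(87789/1649): 87789 mod 1649 = 392, so (87789/1649) = (392/1649)
factor out 2^3: 392 = 2^3·49; with 1649 mod 8 = 1, (2/1649) = +1; sign now -1; continue with (49/1649)
flip (49/1649) -> (1649/49): both odd, 49 mod 4 = 1, 1649 mod 4 = 1, so the flip contributes +1; sign now -1
(1649/49): 1649 mod 49 = 32, so (1649/49) = (32/49)
factor out 2^5: 32 = 2^5·1; with 49 mod 8 = 1, (2/49) = +1; sign now -1; continue with (1/49)
reached (1/49) = 1, so the symbol is -1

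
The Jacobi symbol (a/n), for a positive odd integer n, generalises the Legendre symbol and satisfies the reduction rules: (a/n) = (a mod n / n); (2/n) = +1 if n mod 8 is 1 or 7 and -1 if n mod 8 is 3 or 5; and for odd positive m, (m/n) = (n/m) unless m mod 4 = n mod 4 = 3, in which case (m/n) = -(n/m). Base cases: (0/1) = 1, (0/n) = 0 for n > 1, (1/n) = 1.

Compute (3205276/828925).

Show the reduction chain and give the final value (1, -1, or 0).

(3205276/828925) = (718501/828925)   [reduce mod 828925]
reciprocity: (718501/828925) = +1·(828925/718501) since 718501 mod 4 = 1, 828925 mod 4 = 1; sign now +1
(828925/718501) = (110424/718501)   [reduce mod 718501]
110424 = 2^3·13803; (2/718501) = -1 since 718501 mod 8 = 5, so (110424/718501) = (-1)^3·(13803/718501); sign now -1
reciprocity: (13803/718501) = +1·(718501/13803) since 13803 mod 4 = 3, 718501 mod 4 = 1; sign now -1
(718501/13803) = (745/13803)   [reduce mod 13803]
reciprocity: (745/13803) = +1·(13803/745) since 745 mod 4 = 1, 13803 mod 4 = 3; sign now -1
(13803/745) = (393/745)   [reduce mod 745]
reciprocity: (393/745) = +1·(745/393) since 393 mod 4 = 1, 745 mod 4 = 1; sign now -1
(745/393) = (352/393)   [reduce mod 393]
352 = 2^5·11; (2/393) = +1 since 393 mod 8 = 1, so (352/393) = (+1)^5·(11/393); sign now -1
reciprocity: (11/393) = +1·(393/11) since 11 mod 4 = 3, 393 mod 4 = 1; sign now -1
(393/11) = (8/11)   [reduce mod 11]
8 = 2^3·1; (2/11) = -1 since 11 mod 8 = 3, so (8/11) = (-1)^3·(1/11); sign now +1
(1/11) = 1; final value = sign = +1

1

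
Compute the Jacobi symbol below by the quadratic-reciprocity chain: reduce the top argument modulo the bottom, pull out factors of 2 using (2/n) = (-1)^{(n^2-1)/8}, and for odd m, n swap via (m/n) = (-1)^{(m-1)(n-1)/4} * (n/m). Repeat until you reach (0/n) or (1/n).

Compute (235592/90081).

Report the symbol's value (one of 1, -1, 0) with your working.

1

(235592/90081) = (55430/90081)   [reduce mod 90081]
55430 = 2^1·27715; (2/90081) = +1 since 90081 mod 8 = 1, so (55430/90081) = (+1)^1·(27715/90081); sign now +1
reciprocity: (27715/90081) = +1·(90081/27715) since 27715 mod 4 = 3, 90081 mod 4 = 1; sign now +1
(90081/27715) = (6936/27715)   [reduce mod 27715]
6936 = 2^3·867; (2/27715) = -1 since 27715 mod 8 = 3, so (6936/27715) = (-1)^3·(867/27715); sign now -1
reciprocity: (867/27715) = -1·(27715/867) since 867 mod 4 = 3, 27715 mod 4 = 3; sign now +1
(27715/867) = (838/867)   [reduce mod 867]
838 = 2^1·419; (2/867) = -1 since 867 mod 8 = 3, so (838/867) = (-1)^1·(419/867); sign now -1
reciprocity: (419/867) = -1·(867/419) since 419 mod 4 = 3, 867 mod 4 = 3; sign now +1
(867/419) = (29/419)   [reduce mod 419]
reciprocity: (29/419) = +1·(419/29) since 29 mod 4 = 1, 419 mod 4 = 3; sign now +1
(419/29) = (13/29)   [reduce mod 29]
reciprocity: (13/29) = +1·(29/13) since 13 mod 4 = 1, 29 mod 4 = 1; sign now +1
(29/13) = (3/13)   [reduce mod 13]
reciprocity: (3/13) = +1·(13/3) since 3 mod 4 = 3, 13 mod 4 = 1; sign now +1
(13/3) = (1/3)   [reduce mod 3]
(1/3) = 1; final value = sign = +1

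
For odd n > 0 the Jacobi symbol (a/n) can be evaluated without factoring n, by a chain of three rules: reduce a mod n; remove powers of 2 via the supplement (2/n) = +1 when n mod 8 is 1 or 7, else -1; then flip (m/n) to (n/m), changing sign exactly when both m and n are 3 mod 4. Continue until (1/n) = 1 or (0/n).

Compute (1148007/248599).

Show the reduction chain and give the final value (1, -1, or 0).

(1148007/248599) = (153611/248599)   [reduce mod 248599]
reciprocity: (153611/248599) = -1·(248599/153611) since 153611 mod 4 = 3, 248599 mod 4 = 3; sign now -1
(248599/153611) = (94988/153611)   [reduce mod 153611]
94988 = 2^2·23747; (2/153611) = -1 since 153611 mod 8 = 3, so (94988/153611) = (-1)^2·(23747/153611); sign now -1
reciprocity: (23747/153611) = -1·(153611/23747) since 23747 mod 4 = 3, 153611 mod 4 = 3; sign now +1
(153611/23747) = (11129/23747)   [reduce mod 23747]
reciprocity: (11129/23747) = +1·(23747/11129) since 11129 mod 4 = 1, 23747 mod 4 = 3; sign now +1
(23747/11129) = (1489/11129)   [reduce mod 11129]
reciprocity: (1489/11129) = +1·(11129/1489) since 1489 mod 4 = 1, 11129 mod 4 = 1; sign now +1
(11129/1489) = (706/1489)   [reduce mod 1489]
706 = 2^1·353; (2/1489) = +1 since 1489 mod 8 = 1, so (706/1489) = (+1)^1·(353/1489); sign now +1
reciprocity: (353/1489) = +1·(1489/353) since 353 mod 4 = 1, 1489 mod 4 = 1; sign now +1
(1489/353) = (77/353)   [reduce mod 353]
reciprocity: (77/353) = +1·(353/77) since 77 mod 4 = 1, 353 mod 4 = 1; sign now +1
(353/77) = (45/77)   [reduce mod 77]
reciprocity: (45/77) = +1·(77/45) since 45 mod 4 = 1, 77 mod 4 = 1; sign now +1
(77/45) = (32/45)   [reduce mod 45]
32 = 2^5·1; (2/45) = -1 since 45 mod 8 = 5, so (32/45) = (-1)^5·(1/45); sign now -1
(1/45) = 1; final value = sign = -1

-1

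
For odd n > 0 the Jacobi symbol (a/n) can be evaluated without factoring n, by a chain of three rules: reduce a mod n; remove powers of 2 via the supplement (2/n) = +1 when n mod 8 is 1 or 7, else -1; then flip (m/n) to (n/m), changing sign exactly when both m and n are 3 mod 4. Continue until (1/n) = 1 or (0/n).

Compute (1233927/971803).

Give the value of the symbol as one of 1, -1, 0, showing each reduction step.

(1233927/971803): 1233927 mod 971803 = 262124, so (1233927/971803) = (262124/971803)
factor out 2^2: 262124 = 2^2·65531; with 971803 mod 8 = 3, (2/971803) = -1; sign now +1; continue with (65531/971803)
flip (65531/971803) -> (971803/65531): both odd, 65531 mod 4 = 3, 971803 mod 4 = 3, so the flip contributes -1; sign now -1
(971803/65531): 971803 mod 65531 = 54369, so (971803/65531) = (54369/65531)
flip (54369/65531) -> (65531/54369): both odd, 54369 mod 4 = 1, 65531 mod 4 = 3, so the flip contributes +1; sign now -1
(65531/54369): 65531 mod 54369 = 11162, so (65531/54369) = (11162/54369)
factor out 2^1: 11162 = 2^1·5581; with 54369 mod 8 = 1, (2/54369) = +1; sign now -1; continue with (5581/54369)
flip (5581/54369) -> (54369/5581): both odd, 5581 mod 4 = 1, 54369 mod 4 = 1, so the flip contributes +1; sign now -1
(54369/5581): 54369 mod 5581 = 4140, so (54369/5581) = (4140/5581)
factor out 2^2: 4140 = 2^2·1035; with 5581 mod 8 = 5, (2/5581) = -1; sign now -1; continue with (1035/5581)
flip (1035/5581) -> (5581/1035): both odd, 1035 mod 4 = 3, 5581 mod 4 = 1, so the flip contributes +1; sign now -1
(5581/1035): 5581 mod 1035 = 406, so (5581/1035) = (406/1035)
factor out 2^1: 406 = 2^1·203; with 1035 mod 8 = 3, (2/1035) = -1; sign now +1; continue with (203/1035)
flip (203/1035) -> (1035/203): both odd, 203 mod 4 = 3, 1035 mod 4 = 3, so the flip contributes -1; sign now -1
(1035/203): 1035 mod 203 = 20, so (1035/203) = (20/203)
factor out 2^2: 20 = 2^2·5; with 203 mod 8 = 3, (2/203) = -1; sign now -1; continue with (5/203)
flip (5/203) -> (203/5): both odd, 5 mod 4 = 1, 203 mod 4 = 3, so the flip contributes +1; sign now -1
(203/5): 203 mod 5 = 3, so (203/5) = (3/5)
flip (3/5) -> (5/3): both odd, 3 mod 4 = 3, 5 mod 4 = 1, so the flip contributes +1; sign now -1
(5/3): 5 mod 3 = 2, so (5/3) = (2/3)
factor out 2^1: 2 = 2^1·1; with 3 mod 8 = 3, (2/3) = -1; sign now +1; continue with (1/3)
reached (1/3) = 1, so the symbol is +1

1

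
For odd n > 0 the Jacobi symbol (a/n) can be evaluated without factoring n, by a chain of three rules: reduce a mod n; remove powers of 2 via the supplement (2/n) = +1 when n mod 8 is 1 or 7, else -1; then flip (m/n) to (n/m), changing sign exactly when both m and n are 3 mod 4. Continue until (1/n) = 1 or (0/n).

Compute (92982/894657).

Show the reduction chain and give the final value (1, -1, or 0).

0

92982 = 2^1·46491; (2/894657) = +1 since 894657 mod 8 = 1, so (92982/894657) = (+1)^1·(46491/894657); sign now +1
reciprocity: (46491/894657) = +1·(894657/46491) since 46491 mod 4 = 3, 894657 mod 4 = 1; sign now +1
(894657/46491) = (11328/46491)   [reduce mod 46491]
11328 = 2^6·177; (2/46491) = -1 since 46491 mod 8 = 3, so (11328/46491) = (-1)^6·(177/46491); sign now +1
reciprocity: (177/46491) = +1·(46491/177) since 177 mod 4 = 1, 46491 mod 4 = 3; sign now +1
(46491/177) = (117/177)   [reduce mod 177]
reciprocity: (117/177) = +1·(177/117) since 117 mod 4 = 1, 177 mod 4 = 1; sign now +1
(177/117) = (60/117)   [reduce mod 117]
60 = 2^2·15; (2/117) = -1 since 117 mod 8 = 5, so (60/117) = (-1)^2·(15/117); sign now +1
reciprocity: (15/117) = +1·(117/15) since 15 mod 4 = 3, 117 mod 4 = 1; sign now +1
(117/15) = (12/15)   [reduce mod 15]
12 = 2^2·3; (2/15) = +1 since 15 mod 8 = 7, so (12/15) = (+1)^2·(3/15); sign now +1
reciprocity: (3/15) = -1·(15/3) since 3 mod 4 = 3, 15 mod 4 = 3; sign now -1
(15/3) = (0/3)   [reduce mod 3]
(0/3) = 0   [gcd(a, n) > 1]; final value = 0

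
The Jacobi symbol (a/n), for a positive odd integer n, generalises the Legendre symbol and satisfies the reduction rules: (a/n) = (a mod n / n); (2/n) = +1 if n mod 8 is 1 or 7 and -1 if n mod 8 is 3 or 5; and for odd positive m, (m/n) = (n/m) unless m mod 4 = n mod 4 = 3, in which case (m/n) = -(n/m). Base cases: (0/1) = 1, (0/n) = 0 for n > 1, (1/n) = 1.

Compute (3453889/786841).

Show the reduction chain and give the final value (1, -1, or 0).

-1

(3453889/786841): 3453889 mod 786841 = 306525, so (3453889/786841) = (306525/786841)
flip (306525/786841) -> (786841/306525): both odd, 306525 mod 4 = 1, 786841 mod 4 = 1, so the flip contributes +1; sign now +1
(786841/306525): 786841 mod 306525 = 173791, so (786841/306525) = (173791/306525)
flip (173791/306525) -> (306525/173791): both odd, 173791 mod 4 = 3, 306525 mod 4 = 1, so the flip contributes +1; sign now +1
(306525/173791): 306525 mod 173791 = 132734, so (306525/173791) = (132734/173791)
factor out 2^1: 132734 = 2^1·66367; with 173791 mod 8 = 7, (2/173791) = +1; sign now +1; continue with (66367/173791)
flip (66367/173791) -> (173791/66367): both odd, 66367 mod 4 = 3, 173791 mod 4 = 3, so the flip contributes -1; sign now -1
(173791/66367): 173791 mod 66367 = 41057, so (173791/66367) = (41057/66367)
flip (41057/66367) -> (66367/41057): both odd, 41057 mod 4 = 1, 66367 mod 4 = 3, so the flip contributes +1; sign now -1
(66367/41057): 66367 mod 41057 = 25310, so (66367/41057) = (25310/41057)
factor out 2^1: 25310 = 2^1·12655; with 41057 mod 8 = 1, (2/41057) = +1; sign now -1; continue with (12655/41057)
flip (12655/41057) -> (41057/12655): both odd, 12655 mod 4 = 3, 41057 mod 4 = 1, so the flip contributes +1; sign now -1
(41057/12655): 41057 mod 12655 = 3092, so (41057/12655) = (3092/12655)
factor out 2^2: 3092 = 2^2·773; with 12655 mod 8 = 7, (2/12655) = +1; sign now -1; continue with (773/12655)
flip (773/12655) -> (12655/773): both odd, 773 mod 4 = 1, 12655 mod 4 = 3, so the flip contributes +1; sign now -1
(12655/773): 12655 mod 773 = 287, so (12655/773) = (287/773)
flip (287/773) -> (773/287): both odd, 287 mod 4 = 3, 773 mod 4 = 1, so the flip contributes +1; sign now -1
(773/287): 773 mod 287 = 199, so (773/287) = (199/287)
flip (199/287) -> (287/199): both odd, 199 mod 4 = 3, 287 mod 4 = 3, so the flip contributes -1; sign now +1
(287/199): 287 mod 199 = 88, so (287/199) = (88/199)
factor out 2^3: 88 = 2^3·11; with 199 mod 8 = 7, (2/199) = +1; sign now +1; continue with (11/199)
flip (11/199) -> (199/11): both odd, 11 mod 4 = 3, 199 mod 4 = 3, so the flip contributes -1; sign now -1
(199/11): 199 mod 11 = 1, so (199/11) = (1/11)
reached (1/11) = 1, so the symbol is -1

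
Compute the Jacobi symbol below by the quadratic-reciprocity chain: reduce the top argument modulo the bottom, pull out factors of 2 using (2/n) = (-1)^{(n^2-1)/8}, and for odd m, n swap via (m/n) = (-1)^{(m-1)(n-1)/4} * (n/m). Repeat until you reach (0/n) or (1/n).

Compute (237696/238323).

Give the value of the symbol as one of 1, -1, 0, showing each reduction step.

0

factor out 2^7: 237696 = 2^7·1857; with 238323 mod 8 = 3, (2/238323) = -1; sign now -1; continue with (1857/238323)
flip (1857/238323) -> (238323/1857): both odd, 1857 mod 4 = 1, 238323 mod 4 = 3, so the flip contributes +1; sign now -1
(238323/1857): 238323 mod 1857 = 627, so (238323/1857) = (627/1857)
flip (627/1857) -> (1857/627): both odd, 627 mod 4 = 3, 1857 mod 4 = 1, so the flip contributes +1; sign now -1
(1857/627): 1857 mod 627 = 603, so (1857/627) = (603/627)
flip (603/627) -> (627/603): both odd, 603 mod 4 = 3, 627 mod 4 = 3, so the flip contributes -1; sign now +1
(627/603): 627 mod 603 = 24, so (627/603) = (24/603)
factor out 2^3: 24 = 2^3·3; with 603 mod 8 = 3, (2/603) = -1; sign now -1; continue with (3/603)
flip (3/603) -> (603/3): both odd, 3 mod 4 = 3, 603 mod 4 = 3, so the flip contributes -1; sign now +1
(603/3): 603 mod 3 = 0, so (603/3) = (0/3)
reached (0/3); gcd(a, n) > 1, so (0/3) = 0 and the symbol is 0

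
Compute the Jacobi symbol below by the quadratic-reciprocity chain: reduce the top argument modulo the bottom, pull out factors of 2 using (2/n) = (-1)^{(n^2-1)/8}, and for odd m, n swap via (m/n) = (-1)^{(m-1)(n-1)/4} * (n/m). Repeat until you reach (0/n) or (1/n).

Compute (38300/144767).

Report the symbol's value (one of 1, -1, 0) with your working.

1

factor out 2^2: 38300 = 2^2·9575; with 144767 mod 8 = 7, (2/144767) = +1; sign now +1; continue with (9575/144767)
flip (9575/144767) -> (144767/9575): both odd, 9575 mod 4 = 3, 144767 mod 4 = 3, so the flip contributes -1; sign now -1
(144767/9575): 144767 mod 9575 = 1142, so (144767/9575) = (1142/9575)
factor out 2^1: 1142 = 2^1·571; with 9575 mod 8 = 7, (2/9575) = +1; sign now -1; continue with (571/9575)
flip (571/9575) -> (9575/571): both odd, 571 mod 4 = 3, 9575 mod 4 = 3, so the flip contributes -1; sign now +1
(9575/571): 9575 mod 571 = 439, so (9575/571) = (439/571)
flip (439/571) -> (571/439): both odd, 439 mod 4 = 3, 571 mod 4 = 3, so the flip contributes -1; sign now -1
(571/439): 571 mod 439 = 132, so (571/439) = (132/439)
factor out 2^2: 132 = 2^2·33; with 439 mod 8 = 7, (2/439) = +1; sign now -1; continue with (33/439)
flip (33/439) -> (439/33): both odd, 33 mod 4 = 1, 439 mod 4 = 3, so the flip contributes +1; sign now -1
(439/33): 439 mod 33 = 10, so (439/33) = (10/33)
factor out 2^1: 10 = 2^1·5; with 33 mod 8 = 1, (2/33) = +1; sign now -1; continue with (5/33)
flip (5/33) -> (33/5): both odd, 5 mod 4 = 1, 33 mod 4 = 1, so the flip contributes +1; sign now -1
(33/5): 33 mod 5 = 3, so (33/5) = (3/5)
flip (3/5) -> (5/3): both odd, 3 mod 4 = 3, 5 mod 4 = 1, so the flip contributes +1; sign now -1
(5/3): 5 mod 3 = 2, so (5/3) = (2/3)
factor out 2^1: 2 = 2^1·1; with 3 mod 8 = 3, (2/3) = -1; sign now +1; continue with (1/3)
reached (1/3) = 1, so the symbol is +1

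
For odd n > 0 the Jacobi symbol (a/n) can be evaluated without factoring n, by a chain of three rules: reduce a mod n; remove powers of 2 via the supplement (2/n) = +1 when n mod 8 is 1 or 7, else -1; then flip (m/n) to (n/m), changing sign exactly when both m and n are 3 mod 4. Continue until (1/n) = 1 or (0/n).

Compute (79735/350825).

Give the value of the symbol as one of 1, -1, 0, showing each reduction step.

flip (79735/350825) -> (350825/79735): both odd, 79735 mod 4 = 3, 350825 mod 4 = 1, so the flip contributes +1; sign now +1
(350825/79735): 350825 mod 79735 = 31885, so (350825/79735) = (31885/79735)
flip (31885/79735) -> (79735/31885): both odd, 31885 mod 4 = 1, 79735 mod 4 = 3, so the flip contributes +1; sign now +1
(79735/31885): 79735 mod 31885 = 15965, so (79735/31885) = (15965/31885)
flip (15965/31885) -> (31885/15965): both odd, 15965 mod 4 = 1, 31885 mod 4 = 1, so the flip contributes +1; sign now +1
(31885/15965): 31885 mod 15965 = 15920, so (31885/15965) = (15920/15965)
factor out 2^4: 15920 = 2^4·995; with 15965 mod 8 = 5, (2/15965) = -1; sign now +1; continue with (995/15965)
flip (995/15965) -> (15965/995): both odd, 995 mod 4 = 3, 15965 mod 4 = 1, so the flip contributes +1; sign now +1
(15965/995): 15965 mod 995 = 45, so (15965/995) = (45/995)
flip (45/995) -> (995/45): both odd, 45 mod 4 = 1, 995 mod 4 = 3, so the flip contributes +1; sign now +1
(995/45): 995 mod 45 = 5, so (995/45) = (5/45)
flip (5/45) -> (45/5): both odd, 5 mod 4 = 1, 45 mod 4 = 1, so the flip contributes +1; sign now +1
(45/5): 45 mod 5 = 0, so (45/5) = (0/5)
reached (0/5); gcd(a, n) > 1, so (0/5) = 0 and the symbol is 0

0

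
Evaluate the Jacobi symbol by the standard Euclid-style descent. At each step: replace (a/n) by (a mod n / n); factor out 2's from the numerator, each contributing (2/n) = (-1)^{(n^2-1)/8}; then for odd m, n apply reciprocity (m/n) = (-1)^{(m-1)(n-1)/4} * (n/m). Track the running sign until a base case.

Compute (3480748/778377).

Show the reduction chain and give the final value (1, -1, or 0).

-1

(3480748/778377) = (367240/778377)   [reduce mod 778377]
367240 = 2^3·45905; (2/778377) = +1 since 778377 mod 8 = 1, so (367240/778377) = (+1)^3·(45905/778377); sign now +1
reciprocity: (45905/778377) = +1·(778377/45905) since 45905 mod 4 = 1, 778377 mod 4 = 1; sign now +1
(778377/45905) = (43897/45905)   [reduce mod 45905]
reciprocity: (43897/45905) = +1·(45905/43897) since 43897 mod 4 = 1, 45905 mod 4 = 1; sign now +1
(45905/43897) = (2008/43897)   [reduce mod 43897]
2008 = 2^3·251; (2/43897) = +1 since 43897 mod 8 = 1, so (2008/43897) = (+1)^3·(251/43897); sign now +1
reciprocity: (251/43897) = +1·(43897/251) since 251 mod 4 = 3, 43897 mod 4 = 1; sign now +1
(43897/251) = (223/251)   [reduce mod 251]
reciprocity: (223/251) = -1·(251/223) since 223 mod 4 = 3, 251 mod 4 = 3; sign now -1
(251/223) = (28/223)   [reduce mod 223]
28 = 2^2·7; (2/223) = +1 since 223 mod 8 = 7, so (28/223) = (+1)^2·(7/223); sign now -1
reciprocity: (7/223) = -1·(223/7) since 7 mod 4 = 3, 223 mod 4 = 3; sign now +1
(223/7) = (6/7)   [reduce mod 7]
6 = 2^1·3; (2/7) = +1 since 7 mod 8 = 7, so (6/7) = (+1)^1·(3/7); sign now +1
reciprocity: (3/7) = -1·(7/3) since 3 mod 4 = 3, 7 mod 4 = 3; sign now -1
(7/3) = (1/3)   [reduce mod 3]
(1/3) = 1; final value = sign = -1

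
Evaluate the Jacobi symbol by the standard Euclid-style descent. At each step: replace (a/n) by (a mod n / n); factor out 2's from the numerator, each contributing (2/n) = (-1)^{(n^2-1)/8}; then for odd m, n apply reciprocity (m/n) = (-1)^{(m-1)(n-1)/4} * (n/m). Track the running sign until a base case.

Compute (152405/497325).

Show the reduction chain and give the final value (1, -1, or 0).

reciprocity: (152405/497325) = +1·(497325/152405) since 152405 mod 4 = 1, 497325 mod 4 = 1; sign now +1
(497325/152405) = (40110/152405)   [reduce mod 152405]
40110 = 2^1·20055; (2/152405) = -1 since 152405 mod 8 = 5, so (40110/152405) = (-1)^1·(20055/152405); sign now -1
reciprocity: (20055/152405) = +1·(152405/20055) since 20055 mod 4 = 3, 152405 mod 4 = 1; sign now -1
(152405/20055) = (12020/20055)   [reduce mod 20055]
12020 = 2^2·3005; (2/20055) = +1 since 20055 mod 8 = 7, so (12020/20055) = (+1)^2·(3005/20055); sign now -1
reciprocity: (3005/20055) = +1·(20055/3005) since 3005 mod 4 = 1, 20055 mod 4 = 3; sign now -1
(20055/3005) = (2025/3005)   [reduce mod 3005]
reciprocity: (2025/3005) = +1·(3005/2025) since 2025 mod 4 = 1, 3005 mod 4 = 1; sign now -1
(3005/2025) = (980/2025)   [reduce mod 2025]
980 = 2^2·245; (2/2025) = +1 since 2025 mod 8 = 1, so (980/2025) = (+1)^2·(245/2025); sign now -1
reciprocity: (245/2025) = +1·(2025/245) since 245 mod 4 = 1, 2025 mod 4 = 1; sign now -1
(2025/245) = (65/245)   [reduce mod 245]
reciprocity: (65/245) = +1·(245/65) since 65 mod 4 = 1, 245 mod 4 = 1; sign now -1
(245/65) = (50/65)   [reduce mod 65]
50 = 2^1·25; (2/65) = +1 since 65 mod 8 = 1, so (50/65) = (+1)^1·(25/65); sign now -1
reciprocity: (25/65) = +1·(65/25) since 25 mod 4 = 1, 65 mod 4 = 1; sign now -1
(65/25) = (15/25)   [reduce mod 25]
reciprocity: (15/25) = +1·(25/15) since 15 mod 4 = 3, 25 mod 4 = 1; sign now -1
(25/15) = (10/15)   [reduce mod 15]
10 = 2^1·5; (2/15) = +1 since 15 mod 8 = 7, so (10/15) = (+1)^1·(5/15); sign now -1
reciprocity: (5/15) = +1·(15/5) since 5 mod 4 = 1, 15 mod 4 = 3; sign now -1
(15/5) = (0/5)   [reduce mod 5]
(0/5) = 0   [gcd(a, n) > 1]; final value = 0

0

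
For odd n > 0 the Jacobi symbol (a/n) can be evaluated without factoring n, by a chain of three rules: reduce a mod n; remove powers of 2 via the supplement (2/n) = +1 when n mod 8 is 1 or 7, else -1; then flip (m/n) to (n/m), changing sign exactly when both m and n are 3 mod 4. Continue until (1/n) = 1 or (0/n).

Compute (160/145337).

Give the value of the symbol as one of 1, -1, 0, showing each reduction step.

160 = 2^5·5; (2/145337) = +1 since 145337 mod 8 = 1, so (160/145337) = (+1)^5·(5/145337); sign now +1
reciprocity: (5/145337) = +1·(145337/5) since 5 mod 4 = 1, 145337 mod 4 = 1; sign now +1
(145337/5) = (2/5)   [reduce mod 5]
2 = 2^1·1; (2/5) = -1 since 5 mod 8 = 5, so (2/5) = (-1)^1·(1/5); sign now -1
(1/5) = 1; final value = sign = -1

-1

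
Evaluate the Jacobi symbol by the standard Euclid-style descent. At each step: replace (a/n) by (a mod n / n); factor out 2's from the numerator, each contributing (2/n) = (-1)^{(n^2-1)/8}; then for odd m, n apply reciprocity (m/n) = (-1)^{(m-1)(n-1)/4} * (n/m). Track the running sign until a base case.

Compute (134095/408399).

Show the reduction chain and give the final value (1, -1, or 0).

flip (134095/408399) -> (408399/134095): both odd, 134095 mod 4 = 3, 408399 mod 4 = 3, so the flip contributes -1; sign now -1
(408399/134095): 408399 mod 134095 = 6114, so (408399/134095) = (6114/134095)
factor out 2^1: 6114 = 2^1·3057; with 134095 mod 8 = 7, (2/134095) = +1; sign now -1; continue with (3057/134095)
flip (3057/134095) -> (134095/3057): both odd, 3057 mod 4 = 1, 134095 mod 4 = 3, so the flip contributes +1; sign now -1
(134095/3057): 134095 mod 3057 = 2644, so (134095/3057) = (2644/3057)
factor out 2^2: 2644 = 2^2·661; with 3057 mod 8 = 1, (2/3057) = +1; sign now -1; continue with (661/3057)
flip (661/3057) -> (3057/661): both odd, 661 mod 4 = 1, 3057 mod 4 = 1, so the flip contributes +1; sign now -1
(3057/661): 3057 mod 661 = 413, so (3057/661) = (413/661)
flip (413/661) -> (661/413): both odd, 413 mod 4 = 1, 661 mod 4 = 1, so the flip contributes +1; sign now -1
(661/413): 661 mod 413 = 248, so (661/413) = (248/413)
factor out 2^3: 248 = 2^3·31; with 413 mod 8 = 5, (2/413) = -1; sign now +1; continue with (31/413)
flip (31/413) -> (413/31): both odd, 31 mod 4 = 3, 413 mod 4 = 1, so the flip contributes +1; sign now +1
(413/31): 413 mod 31 = 10, so (413/31) = (10/31)
factor out 2^1: 10 = 2^1·5; with 31 mod 8 = 7, (2/31) = +1; sign now +1; continue with (5/31)
flip (5/31) -> (31/5): both odd, 5 mod 4 = 1, 31 mod 4 = 3, so the flip contributes +1; sign now +1
(31/5): 31 mod 5 = 1, so (31/5) = (1/5)
reached (1/5) = 1, so the symbol is +1

1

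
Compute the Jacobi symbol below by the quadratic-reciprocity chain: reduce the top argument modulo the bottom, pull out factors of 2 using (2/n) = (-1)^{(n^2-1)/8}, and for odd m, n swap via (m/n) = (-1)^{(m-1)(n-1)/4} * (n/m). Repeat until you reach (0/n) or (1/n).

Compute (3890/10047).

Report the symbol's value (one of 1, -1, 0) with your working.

-1

3890 = 2^1·1945; (2/10047) = +1 since 10047 mod 8 = 7, so (3890/10047) = (+1)^1·(1945/10047); sign now +1
reciprocity: (1945/10047) = +1·(10047/1945) since 1945 mod 4 = 1, 10047 mod 4 = 3; sign now +1
(10047/1945) = (322/1945)   [reduce mod 1945]
322 = 2^1·161; (2/1945) = +1 since 1945 mod 8 = 1, so (322/1945) = (+1)^1·(161/1945); sign now +1
reciprocity: (161/1945) = +1·(1945/161) since 161 mod 4 = 1, 1945 mod 4 = 1; sign now +1
(1945/161) = (13/161)   [reduce mod 161]
reciprocity: (13/161) = +1·(161/13) since 13 mod 4 = 1, 161 mod 4 = 1; sign now +1
(161/13) = (5/13)   [reduce mod 13]
reciprocity: (5/13) = +1·(13/5) since 5 mod 4 = 1, 13 mod 4 = 1; sign now +1
(13/5) = (3/5)   [reduce mod 5]
reciprocity: (3/5) = +1·(5/3) since 3 mod 4 = 3, 5 mod 4 = 1; sign now +1
(5/3) = (2/3)   [reduce mod 3]
2 = 2^1·1; (2/3) = -1 since 3 mod 8 = 3, so (2/3) = (-1)^1·(1/3); sign now -1
(1/3) = 1; final value = sign = -1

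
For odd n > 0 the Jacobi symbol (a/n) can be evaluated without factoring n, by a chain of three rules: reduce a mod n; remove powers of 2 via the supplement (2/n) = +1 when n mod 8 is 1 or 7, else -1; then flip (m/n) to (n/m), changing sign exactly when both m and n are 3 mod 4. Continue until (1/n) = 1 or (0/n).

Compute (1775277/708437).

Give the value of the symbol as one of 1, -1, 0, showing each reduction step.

(1775277/708437): 1775277 mod 708437 = 358403, so (1775277/708437) = (358403/708437)
flip (358403/708437) -> (708437/358403): both odd, 358403 mod 4 = 3, 708437 mod 4 = 1, so the flip contributes +1; sign now +1
(708437/358403): 708437 mod 358403 = 350034, so (708437/358403) = (350034/358403)
factor out 2^1: 350034 = 2^1·175017; with 358403 mod 8 = 3, (2/358403) = -1; sign now -1; continue with (175017/358403)
flip (175017/358403) -> (358403/175017): both odd, 175017 mod 4 = 1, 358403 mod 4 = 3, so the flip contributes +1; sign now -1
(358403/175017): 358403 mod 175017 = 8369, so (358403/175017) = (8369/175017)
flip (8369/175017) -> (175017/8369): both odd, 8369 mod 4 = 1, 175017 mod 4 = 1, so the flip contributes +1; sign now -1
(175017/8369): 175017 mod 8369 = 7637, so (175017/8369) = (7637/8369)
flip (7637/8369) -> (8369/7637): both odd, 7637 mod 4 = 1, 8369 mod 4 = 1, so the flip contributes +1; sign now -1
(8369/7637): 8369 mod 7637 = 732, so (8369/7637) = (732/7637)
factor out 2^2: 732 = 2^2·183; with 7637 mod 8 = 5, (2/7637) = -1; sign now -1; continue with (183/7637)
flip (183/7637) -> (7637/183): both odd, 183 mod 4 = 3, 7637 mod 4 = 1, so the flip contributes +1; sign now -1
(7637/183): 7637 mod 183 = 134, so (7637/183) = (134/183)
factor out 2^1: 134 = 2^1·67; with 183 mod 8 = 7, (2/183) = +1; sign now -1; continue with (67/183)
flip (67/183) -> (183/67): both odd, 67 mod 4 = 3, 183 mod 4 = 3, so the flip contributes -1; sign now +1
(183/67): 183 mod 67 = 49, so (183/67) = (49/67)
flip (49/67) -> (67/49): both odd, 49 mod 4 = 1, 67 mod 4 = 3, so the flip contributes +1; sign now +1
(67/49): 67 mod 49 = 18, so (67/49) = (18/49)
factor out 2^1: 18 = 2^1·9; with 49 mod 8 = 1, (2/49) = +1; sign now +1; continue with (9/49)
flip (9/49) -> (49/9): both odd, 9 mod 4 = 1, 49 mod 4 = 1, so the flip contributes +1; sign now +1
(49/9): 49 mod 9 = 4, so (49/9) = (4/9)
factor out 2^2: 4 = 2^2·1; with 9 mod 8 = 1, (2/9) = +1; sign now +1; continue with (1/9)
reached (1/9) = 1, so the symbol is +1

1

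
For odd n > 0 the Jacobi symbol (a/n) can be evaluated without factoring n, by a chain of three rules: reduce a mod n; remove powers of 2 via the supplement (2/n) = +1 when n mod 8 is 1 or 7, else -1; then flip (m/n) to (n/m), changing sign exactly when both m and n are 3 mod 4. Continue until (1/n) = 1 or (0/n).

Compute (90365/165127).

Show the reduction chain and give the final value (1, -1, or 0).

1

reciprocity: (90365/165127) = +1·(165127/90365) since 90365 mod 4 = 1, 165127 mod 4 = 3; sign now +1
(165127/90365) = (74762/90365)   [reduce mod 90365]
74762 = 2^1·37381; (2/90365) = -1 since 90365 mod 8 = 5, so (74762/90365) = (-1)^1·(37381/90365); sign now -1
reciprocity: (37381/90365) = +1·(90365/37381) since 37381 mod 4 = 1, 90365 mod 4 = 1; sign now -1
(90365/37381) = (15603/37381)   [reduce mod 37381]
reciprocity: (15603/37381) = +1·(37381/15603) since 15603 mod 4 = 3, 37381 mod 4 = 1; sign now -1
(37381/15603) = (6175/15603)   [reduce mod 15603]
reciprocity: (6175/15603) = -1·(15603/6175) since 6175 mod 4 = 3, 15603 mod 4 = 3; sign now +1
(15603/6175) = (3253/6175)   [reduce mod 6175]
reciprocity: (3253/6175) = +1·(6175/3253) since 3253 mod 4 = 1, 6175 mod 4 = 3; sign now +1
(6175/3253) = (2922/3253)   [reduce mod 3253]
2922 = 2^1·1461; (2/3253) = -1 since 3253 mod 8 = 5, so (2922/3253) = (-1)^1·(1461/3253); sign now -1
reciprocity: (1461/3253) = +1·(3253/1461) since 1461 mod 4 = 1, 3253 mod 4 = 1; sign now -1
(3253/1461) = (331/1461)   [reduce mod 1461]
reciprocity: (331/1461) = +1·(1461/331) since 331 mod 4 = 3, 1461 mod 4 = 1; sign now -1
(1461/331) = (137/331)   [reduce mod 331]
reciprocity: (137/331) = +1·(331/137) since 137 mod 4 = 1, 331 mod 4 = 3; sign now -1
(331/137) = (57/137)   [reduce mod 137]
reciprocity: (57/137) = +1·(137/57) since 57 mod 4 = 1, 137 mod 4 = 1; sign now -1
(137/57) = (23/57)   [reduce mod 57]
reciprocity: (23/57) = +1·(57/23) since 23 mod 4 = 3, 57 mod 4 = 1; sign now -1
(57/23) = (11/23)   [reduce mod 23]
reciprocity: (11/23) = -1·(23/11) since 11 mod 4 = 3, 23 mod 4 = 3; sign now +1
(23/11) = (1/11)   [reduce mod 11]
(1/11) = 1; final value = sign = +1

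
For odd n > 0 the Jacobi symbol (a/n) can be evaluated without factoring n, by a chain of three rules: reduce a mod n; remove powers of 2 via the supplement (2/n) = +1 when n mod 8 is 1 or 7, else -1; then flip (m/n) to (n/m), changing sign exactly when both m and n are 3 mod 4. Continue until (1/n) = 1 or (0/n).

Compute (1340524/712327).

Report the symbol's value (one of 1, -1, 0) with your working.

(1340524/712327): 1340524 mod 712327 = 628197, so (1340524/712327) = (628197/712327)
flip (628197/712327) -> (712327/628197): both odd, 628197 mod 4 = 1, 712327 mod 4 = 3, so the flip contributes +1; sign now +1
(712327/628197): 712327 mod 628197 = 84130, so (712327/628197) = (84130/628197)
factor out 2^1: 84130 = 2^1·42065; with 628197 mod 8 = 5, (2/628197) = -1; sign now -1; continue with (42065/628197)
flip (42065/628197) -> (628197/42065): both odd, 42065 mod 4 = 1, 628197 mod 4 = 1, so the flip contributes +1; sign now -1
(628197/42065): 628197 mod 42065 = 39287, so (628197/42065) = (39287/42065)
flip (39287/42065) -> (42065/39287): both odd, 39287 mod 4 = 3, 42065 mod 4 = 1, so the flip contributes +1; sign now -1
(42065/39287): 42065 mod 39287 = 2778, so (42065/39287) = (2778/39287)
factor out 2^1: 2778 = 2^1·1389; with 39287 mod 8 = 7, (2/39287) = +1; sign now -1; continue with (1389/39287)
flip (1389/39287) -> (39287/1389): both odd, 1389 mod 4 = 1, 39287 mod 4 = 3, so the flip contributes +1; sign now -1
(39287/1389): 39287 mod 1389 = 395, so (39287/1389) = (395/1389)
flip (395/1389) -> (1389/395): both odd, 395 mod 4 = 3, 1389 mod 4 = 1, so the flip contributes +1; sign now -1
(1389/395): 1389 mod 395 = 204, so (1389/395) = (204/395)
factor out 2^2: 204 = 2^2·51; with 395 mod 8 = 3, (2/395) = -1; sign now -1; continue with (51/395)
flip (51/395) -> (395/51): both odd, 51 mod 4 = 3, 395 mod 4 = 3, so the flip contributes -1; sign now +1
(395/51): 395 mod 51 = 38, so (395/51) = (38/51)
factor out 2^1: 38 = 2^1·19; with 51 mod 8 = 3, (2/51) = -1; sign now -1; continue with (19/51)
flip (19/51) -> (51/19): both odd, 19 mod 4 = 3, 51 mod 4 = 3, so the flip contributes -1; sign now +1
(51/19): 51 mod 19 = 13, so (51/19) = (13/19)
flip (13/19) -> (19/13): both odd, 13 mod 4 = 1, 19 mod 4 = 3, so the flip contributes +1; sign now +1
(19/13): 19 mod 13 = 6, so (19/13) = (6/13)
factor out 2^1: 6 = 2^1·3; with 13 mod 8 = 5, (2/13) = -1; sign now -1; continue with (3/13)
flip (3/13) -> (13/3): both odd, 3 mod 4 = 3, 13 mod 4 = 1, so the flip contributes +1; sign now -1
(13/3): 13 mod 3 = 1, so (13/3) = (1/3)
reached (1/3) = 1, so the symbol is -1

-1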